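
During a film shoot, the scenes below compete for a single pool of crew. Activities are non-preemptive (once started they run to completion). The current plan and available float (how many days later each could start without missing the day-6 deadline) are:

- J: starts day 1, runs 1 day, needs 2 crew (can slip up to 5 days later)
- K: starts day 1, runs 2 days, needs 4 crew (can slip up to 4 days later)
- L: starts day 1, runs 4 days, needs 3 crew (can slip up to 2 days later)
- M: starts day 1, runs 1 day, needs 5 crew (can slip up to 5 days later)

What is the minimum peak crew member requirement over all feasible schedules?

7

Early-start (J@1, K@1, L@1, M@1) gives peak 14: d1:14  d2:7  d3:3  d4:3  d5:0  d6:0.
Shift L→2, M→6.
Schedule J@1, K@1, L@2, M@6: d1:6  d2:7  d3:3  d4:3  d5:3  d6:5 — peak 7.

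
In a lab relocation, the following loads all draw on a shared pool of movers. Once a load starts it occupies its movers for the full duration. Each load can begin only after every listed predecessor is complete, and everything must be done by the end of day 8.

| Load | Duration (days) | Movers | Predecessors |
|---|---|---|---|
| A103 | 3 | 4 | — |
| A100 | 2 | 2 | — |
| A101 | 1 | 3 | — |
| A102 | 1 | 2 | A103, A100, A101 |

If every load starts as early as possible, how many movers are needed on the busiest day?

Early-start schedule: A103@1, A100@1, A101@1, A102@4.
Load per day: day 1: 9, day 2: 6, day 3: 4, day 4: 2, day 5: 0, day 6: 0, day 7: 0, day 8: 0.
Peak is 9.

9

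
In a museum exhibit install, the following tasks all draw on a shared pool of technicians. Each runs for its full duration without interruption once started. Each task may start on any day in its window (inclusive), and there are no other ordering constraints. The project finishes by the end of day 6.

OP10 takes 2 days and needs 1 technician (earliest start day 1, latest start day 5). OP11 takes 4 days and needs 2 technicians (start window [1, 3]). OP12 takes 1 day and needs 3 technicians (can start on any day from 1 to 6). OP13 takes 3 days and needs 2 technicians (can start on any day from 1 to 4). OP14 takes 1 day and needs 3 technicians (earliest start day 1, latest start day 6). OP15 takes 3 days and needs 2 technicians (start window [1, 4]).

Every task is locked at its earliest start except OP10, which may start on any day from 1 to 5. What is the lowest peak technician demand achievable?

OP10@1: d1:13  d2:7  d3:6  d4:2  d5:0  d6:0 → peak 13
OP10@2: d1:12  d2:7  d3:7  d4:2  d5:0  d6:0 → peak 12
OP10@3: d1:12  d2:6  d3:7  d4:3  d5:0  d6:0 → peak 12
OP10@4: d1:12  d2:6  d3:6  d4:3  d5:1  d6:0 → peak 12
OP10@5: d1:12  d2:6  d3:6  d4:2  d5:1  d6:1 → peak 12
Best is OP10@2, peak 12.

12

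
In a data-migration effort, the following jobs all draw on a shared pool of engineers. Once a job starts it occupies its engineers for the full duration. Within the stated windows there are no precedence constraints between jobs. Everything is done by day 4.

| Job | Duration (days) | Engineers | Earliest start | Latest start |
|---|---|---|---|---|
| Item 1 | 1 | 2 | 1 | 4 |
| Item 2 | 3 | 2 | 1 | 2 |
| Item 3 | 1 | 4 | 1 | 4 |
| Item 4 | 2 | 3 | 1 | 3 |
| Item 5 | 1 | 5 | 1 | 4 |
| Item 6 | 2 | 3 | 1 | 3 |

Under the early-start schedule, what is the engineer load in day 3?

2

At early start, day 3 has: Item 2.
Demand: 2 = 2.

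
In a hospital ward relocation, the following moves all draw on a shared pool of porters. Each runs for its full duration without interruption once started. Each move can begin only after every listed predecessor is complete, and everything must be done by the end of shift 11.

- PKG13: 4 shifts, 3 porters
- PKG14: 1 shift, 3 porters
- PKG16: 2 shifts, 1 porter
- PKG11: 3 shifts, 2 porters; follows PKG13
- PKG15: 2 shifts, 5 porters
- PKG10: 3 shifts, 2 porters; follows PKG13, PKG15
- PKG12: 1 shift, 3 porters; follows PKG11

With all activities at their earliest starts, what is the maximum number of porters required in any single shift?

12

Early-start schedule: PKG13@1, PKG14@1, PKG16@1, PKG11@5, PKG15@1, PKG10@5, PKG12@8.
Load per shift: shift 1: 12, shift 2: 9, shift 3: 3, shift 4: 3, shift 5: 4, shift 6: 4, shift 7: 4, shift 8: 3, shift 9: 0, shift 10: 0, shift 11: 0.
Peak is 12.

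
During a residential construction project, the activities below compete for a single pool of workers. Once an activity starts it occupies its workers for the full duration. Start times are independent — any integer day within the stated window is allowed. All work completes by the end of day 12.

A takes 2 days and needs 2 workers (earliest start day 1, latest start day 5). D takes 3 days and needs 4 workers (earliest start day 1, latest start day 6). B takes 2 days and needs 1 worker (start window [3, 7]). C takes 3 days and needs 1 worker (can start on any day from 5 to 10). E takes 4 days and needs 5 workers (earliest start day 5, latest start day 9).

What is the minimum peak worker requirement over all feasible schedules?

5

Early-start (A@1, D@1, B@3, C@5, E@5) gives peak 6: d1:6  d2:6  d3:5  d4:1  d5:6  d6:6  d7:6  d8:5  d9:0  d10:0  d11:0  d12:0.
Shift D→3, E→8.
Schedule A@1, D@3, B@3, C@5, E@8: d1:2  d2:2  d3:5  d4:5  d5:5  d6:1  d7:1  d8:5  d9:5  d10:5  d11:5  d12:0 — peak 5.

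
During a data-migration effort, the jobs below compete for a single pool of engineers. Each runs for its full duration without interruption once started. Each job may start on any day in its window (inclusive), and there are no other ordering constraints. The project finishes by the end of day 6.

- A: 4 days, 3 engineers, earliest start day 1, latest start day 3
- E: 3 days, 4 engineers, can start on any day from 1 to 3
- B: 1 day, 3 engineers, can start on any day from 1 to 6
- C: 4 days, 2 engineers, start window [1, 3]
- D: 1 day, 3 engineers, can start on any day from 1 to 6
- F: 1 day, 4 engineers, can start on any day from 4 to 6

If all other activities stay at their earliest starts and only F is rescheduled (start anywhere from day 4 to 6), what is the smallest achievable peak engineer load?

F@4: d1:15  d2:9  d3:9  d4:9  d5:0  d6:0 → peak 15
F@5: d1:15  d2:9  d3:9  d4:5  d5:4  d6:0 → peak 15
F@6: d1:15  d2:9  d3:9  d4:5  d5:0  d6:4 → peak 15
Best is F@4, peak 15.

15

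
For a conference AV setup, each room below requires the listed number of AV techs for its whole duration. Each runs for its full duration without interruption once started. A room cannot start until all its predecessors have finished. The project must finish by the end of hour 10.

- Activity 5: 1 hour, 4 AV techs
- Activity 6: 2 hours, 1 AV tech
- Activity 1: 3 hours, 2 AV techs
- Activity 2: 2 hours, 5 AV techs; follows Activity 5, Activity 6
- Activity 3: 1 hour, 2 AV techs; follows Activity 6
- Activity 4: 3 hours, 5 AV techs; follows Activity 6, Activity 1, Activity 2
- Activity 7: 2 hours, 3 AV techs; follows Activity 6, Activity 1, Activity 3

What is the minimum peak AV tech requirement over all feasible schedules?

Early-start (Activity 5@1, Activity 6@1, Activity 1@1, Activity 2@3, Activity 3@3, Activity 4@5, Activity 7@4) gives peak 9: h1:7  h2:3  h3:9  h4:8  h5:8  h6:5  h7:5  h8:0  h9:0  h10:0.
Shift Activity 3→4, Activity 7→8.
Schedule Activity 5@1, Activity 6@1, Activity 1@1, Activity 2@3, Activity 3@4, Activity 4@5, Activity 7@8: h1:7  h2:3  h3:7  h4:7  h5:5  h6:5  h7:5  h8:3  h9:3  h10:0 — peak 7.

7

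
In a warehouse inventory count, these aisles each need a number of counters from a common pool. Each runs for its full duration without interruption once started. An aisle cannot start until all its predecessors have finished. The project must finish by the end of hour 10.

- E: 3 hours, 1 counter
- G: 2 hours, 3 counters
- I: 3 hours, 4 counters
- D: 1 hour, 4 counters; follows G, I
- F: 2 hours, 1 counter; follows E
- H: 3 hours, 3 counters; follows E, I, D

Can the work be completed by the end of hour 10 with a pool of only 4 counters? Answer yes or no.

yes

Schedule E@1, G@1, I@4, D@7, F@8, H@8: h1:4  h2:4  h3:1  h4:4  h5:4  h6:4  h7:4  h8:4  h9:4  h10:3 — peak 4 ≤ 4.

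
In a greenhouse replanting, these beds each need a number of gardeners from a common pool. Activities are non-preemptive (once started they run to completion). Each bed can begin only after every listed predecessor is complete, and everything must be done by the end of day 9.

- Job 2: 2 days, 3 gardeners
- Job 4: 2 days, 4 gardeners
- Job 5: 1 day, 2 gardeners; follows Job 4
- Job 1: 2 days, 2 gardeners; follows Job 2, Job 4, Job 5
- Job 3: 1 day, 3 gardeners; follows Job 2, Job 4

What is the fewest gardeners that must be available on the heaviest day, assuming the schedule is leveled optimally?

Early-start (Job 2@1, Job 4@1, Job 5@3, Job 1@4, Job 3@3) gives peak 7: d1:7  d2:7  d3:5  d4:2  d5:2  d6:0  d7:0  d8:0  d9:0.
Shift Job 4→3, Job 5→5, Job 1→6, Job 3→8.
Schedule Job 2@1, Job 4@3, Job 5@5, Job 1@6, Job 3@8: d1:3  d2:3  d3:4  d4:4  d5:2  d6:2  d7:2  d8:3  d9:0 — peak 4.

4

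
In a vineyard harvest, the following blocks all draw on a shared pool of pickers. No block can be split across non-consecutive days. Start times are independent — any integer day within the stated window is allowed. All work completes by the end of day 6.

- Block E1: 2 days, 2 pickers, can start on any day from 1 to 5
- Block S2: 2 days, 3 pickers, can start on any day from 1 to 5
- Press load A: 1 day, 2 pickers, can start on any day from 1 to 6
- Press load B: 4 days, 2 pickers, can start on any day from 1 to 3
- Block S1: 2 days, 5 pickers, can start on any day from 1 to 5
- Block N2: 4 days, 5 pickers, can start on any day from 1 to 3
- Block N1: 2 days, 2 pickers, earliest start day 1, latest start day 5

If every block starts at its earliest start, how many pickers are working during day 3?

At early start, day 3 has: Press load B, Block N2.
Demand: 2 + 5 = 7.

7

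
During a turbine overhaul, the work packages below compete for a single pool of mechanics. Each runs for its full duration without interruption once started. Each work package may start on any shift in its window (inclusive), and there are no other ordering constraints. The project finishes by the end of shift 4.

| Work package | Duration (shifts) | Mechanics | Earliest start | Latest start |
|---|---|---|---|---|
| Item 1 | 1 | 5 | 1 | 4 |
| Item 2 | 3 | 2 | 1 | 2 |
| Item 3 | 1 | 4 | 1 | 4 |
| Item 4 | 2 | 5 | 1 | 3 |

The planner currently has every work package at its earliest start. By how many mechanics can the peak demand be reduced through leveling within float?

9

Early-start peak: s1:16  s2:7  s3:2  s4:0 ⇒ 16.
Leveled (Item 1@1, Item 2@1, Item 3@2, Item 4@3): s1:7  s2:6  s3:7  s4:5 ⇒ 7.
Reduction 16 − 7 = 9.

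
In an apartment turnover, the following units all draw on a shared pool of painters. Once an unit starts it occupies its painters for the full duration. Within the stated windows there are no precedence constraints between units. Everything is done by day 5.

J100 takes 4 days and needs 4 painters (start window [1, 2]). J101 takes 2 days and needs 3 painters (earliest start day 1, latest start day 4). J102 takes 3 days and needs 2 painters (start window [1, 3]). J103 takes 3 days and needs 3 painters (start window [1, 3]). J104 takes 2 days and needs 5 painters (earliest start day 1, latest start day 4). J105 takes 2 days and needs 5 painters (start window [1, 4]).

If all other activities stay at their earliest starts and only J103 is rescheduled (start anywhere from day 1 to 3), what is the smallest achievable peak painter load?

19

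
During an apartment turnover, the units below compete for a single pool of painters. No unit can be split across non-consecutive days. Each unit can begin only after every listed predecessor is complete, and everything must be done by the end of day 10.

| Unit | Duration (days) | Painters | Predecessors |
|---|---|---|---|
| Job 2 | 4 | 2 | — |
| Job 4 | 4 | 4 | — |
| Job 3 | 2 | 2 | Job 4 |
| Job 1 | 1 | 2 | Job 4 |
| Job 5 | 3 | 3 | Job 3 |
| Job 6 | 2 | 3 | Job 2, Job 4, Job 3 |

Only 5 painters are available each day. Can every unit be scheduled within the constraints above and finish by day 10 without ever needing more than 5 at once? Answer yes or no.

The minimum achievable peak is 6; 5 < 6, so no feasible schedule stays within the cap.

no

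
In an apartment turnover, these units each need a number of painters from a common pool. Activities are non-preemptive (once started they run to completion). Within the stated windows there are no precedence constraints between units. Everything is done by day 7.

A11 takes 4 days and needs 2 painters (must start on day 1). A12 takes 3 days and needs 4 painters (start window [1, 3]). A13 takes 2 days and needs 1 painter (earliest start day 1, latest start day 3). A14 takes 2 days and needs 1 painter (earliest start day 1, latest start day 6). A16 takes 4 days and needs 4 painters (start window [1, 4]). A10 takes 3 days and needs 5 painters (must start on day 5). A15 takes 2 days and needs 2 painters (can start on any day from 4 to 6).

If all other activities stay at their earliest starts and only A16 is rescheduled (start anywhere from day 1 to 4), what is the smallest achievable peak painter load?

A16@1: d1:12  d2:12  d3:10  d4:8  d5:7  d6:5  d7:5 → peak 12
A16@2: d1:8  d2:12  d3:10  d4:8  d5:11  d6:5  d7:5 → peak 12
A16@3: d1:8  d2:8  d3:10  d4:8  d5:11  d6:9  d7:5 → peak 11
A16@4: d1:8  d2:8  d3:6  d4:8  d5:11  d6:9  d7:9 → peak 11
Best is A16@3, peak 11.

11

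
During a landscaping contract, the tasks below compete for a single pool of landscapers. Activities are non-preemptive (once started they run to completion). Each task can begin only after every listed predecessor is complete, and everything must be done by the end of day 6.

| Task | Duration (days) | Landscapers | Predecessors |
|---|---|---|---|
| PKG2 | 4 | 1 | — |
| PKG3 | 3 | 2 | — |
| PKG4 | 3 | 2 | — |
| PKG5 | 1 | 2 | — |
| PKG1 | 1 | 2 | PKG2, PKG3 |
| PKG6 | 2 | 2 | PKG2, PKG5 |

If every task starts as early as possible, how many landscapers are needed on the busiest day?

7

Early-start schedule: PKG2@1, PKG3@1, PKG4@1, PKG5@1, PKG1@5, PKG6@5.
Load per day: day 1: 7, day 2: 5, day 3: 5, day 4: 1, day 5: 4, day 6: 2.
Peak is 7.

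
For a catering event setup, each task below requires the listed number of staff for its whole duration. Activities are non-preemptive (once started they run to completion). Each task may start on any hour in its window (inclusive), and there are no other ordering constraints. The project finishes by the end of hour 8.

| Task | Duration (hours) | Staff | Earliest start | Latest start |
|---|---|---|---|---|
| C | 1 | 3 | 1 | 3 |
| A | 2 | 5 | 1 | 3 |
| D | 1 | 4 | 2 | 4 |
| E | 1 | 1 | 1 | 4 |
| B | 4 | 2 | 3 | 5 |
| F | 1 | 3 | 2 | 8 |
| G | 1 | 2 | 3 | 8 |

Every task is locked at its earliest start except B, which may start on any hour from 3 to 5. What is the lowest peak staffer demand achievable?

B@3: h1:9  h2:12  h3:4  h4:2  h5:2  h6:2  h7:0  h8:0 → peak 12
B@4: h1:9  h2:12  h3:2  h4:2  h5:2  h6:2  h7:2  h8:0 → peak 12
B@5: h1:9  h2:12  h3:2  h4:0  h5:2  h6:2  h7:2  h8:2 → peak 12
Best is B@3, peak 12.

12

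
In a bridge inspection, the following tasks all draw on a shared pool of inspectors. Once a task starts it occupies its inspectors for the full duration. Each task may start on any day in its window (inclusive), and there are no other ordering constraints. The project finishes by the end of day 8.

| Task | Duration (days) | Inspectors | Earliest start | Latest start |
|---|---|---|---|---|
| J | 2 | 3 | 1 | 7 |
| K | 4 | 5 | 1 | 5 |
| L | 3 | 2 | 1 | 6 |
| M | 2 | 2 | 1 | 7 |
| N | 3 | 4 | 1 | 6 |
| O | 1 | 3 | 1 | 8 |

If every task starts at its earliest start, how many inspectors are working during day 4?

5

At early start, day 4 has: K.
Demand: 5 = 5.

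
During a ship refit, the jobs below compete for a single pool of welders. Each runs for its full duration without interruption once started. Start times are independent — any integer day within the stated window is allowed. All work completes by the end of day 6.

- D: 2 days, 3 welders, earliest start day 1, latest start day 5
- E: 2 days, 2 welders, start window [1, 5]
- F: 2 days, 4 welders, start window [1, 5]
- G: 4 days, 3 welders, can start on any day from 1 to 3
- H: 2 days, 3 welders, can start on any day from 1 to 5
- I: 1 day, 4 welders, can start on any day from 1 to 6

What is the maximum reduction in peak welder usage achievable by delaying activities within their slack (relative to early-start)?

Early-start peak: d1:19  d2:15  d3:3  d4:3  d5:0  d6:0 ⇒ 19.
Leveled (D@1, E@1, F@3, G@1, H@5, I@5): d1:8  d2:8  d3:7  d4:7  d5:7  d6:3 ⇒ 8.
Reduction 19 − 8 = 11.

11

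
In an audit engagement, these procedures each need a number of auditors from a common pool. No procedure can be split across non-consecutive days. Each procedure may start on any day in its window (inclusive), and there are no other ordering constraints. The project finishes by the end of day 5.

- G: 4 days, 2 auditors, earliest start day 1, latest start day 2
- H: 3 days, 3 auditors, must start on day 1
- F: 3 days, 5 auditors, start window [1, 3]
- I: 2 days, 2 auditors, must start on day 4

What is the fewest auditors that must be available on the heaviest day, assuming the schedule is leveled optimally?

10

Schedule G@1, H@1, F@1, I@4: d1:10  d2:10  d3:10  d4:4  d5:2 — peak 10.
No arrangement of the 6 feasible schedules does better.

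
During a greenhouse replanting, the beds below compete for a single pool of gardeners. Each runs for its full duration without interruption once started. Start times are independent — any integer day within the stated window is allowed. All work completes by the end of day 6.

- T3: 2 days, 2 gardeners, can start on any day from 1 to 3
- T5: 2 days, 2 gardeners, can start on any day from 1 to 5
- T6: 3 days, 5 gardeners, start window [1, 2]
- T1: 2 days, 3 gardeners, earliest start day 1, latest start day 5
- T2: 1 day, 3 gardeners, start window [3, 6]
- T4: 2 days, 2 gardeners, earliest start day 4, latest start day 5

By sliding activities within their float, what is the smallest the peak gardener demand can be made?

Early-start (T3@1, T5@1, T6@1, T1@1, T2@3, T4@4) gives peak 12: d1:12  d2:12  d3:8  d4:2  d5:2  d6:0.
Shift T5→3, T1→4, T2→6.
Schedule T3@1, T5@3, T6@1, T1@4, T2@6, T4@4: d1:7  d2:7  d3:7  d4:7  d5:5  d6:3 — peak 7.

7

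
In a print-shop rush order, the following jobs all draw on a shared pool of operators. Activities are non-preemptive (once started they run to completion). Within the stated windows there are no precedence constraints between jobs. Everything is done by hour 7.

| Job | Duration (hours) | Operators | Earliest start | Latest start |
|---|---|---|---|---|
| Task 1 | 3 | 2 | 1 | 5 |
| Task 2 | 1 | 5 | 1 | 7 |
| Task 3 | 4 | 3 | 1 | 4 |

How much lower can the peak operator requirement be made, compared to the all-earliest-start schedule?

Early-start peak: h1:10  h2:5  h3:5  h4:3  h5:0  h6:0  h7:0 ⇒ 10.
Leveled (Task 1@1, Task 2@5, Task 3@1): h1:5  h2:5  h3:5  h4:3  h5:5  h6:0  h7:0 ⇒ 5.
Reduction 10 − 5 = 5.

5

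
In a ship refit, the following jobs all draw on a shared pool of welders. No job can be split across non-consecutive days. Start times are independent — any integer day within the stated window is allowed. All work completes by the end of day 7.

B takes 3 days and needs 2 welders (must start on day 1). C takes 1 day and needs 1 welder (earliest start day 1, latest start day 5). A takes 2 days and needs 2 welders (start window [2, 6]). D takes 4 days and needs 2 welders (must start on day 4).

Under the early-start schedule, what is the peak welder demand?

4

Early-start schedule: B@1, C@1, A@2, D@4.
Load per day: day 1: 3, day 2: 4, day 3: 4, day 4: 2, day 5: 2, day 6: 2, day 7: 2.
Peak is 4.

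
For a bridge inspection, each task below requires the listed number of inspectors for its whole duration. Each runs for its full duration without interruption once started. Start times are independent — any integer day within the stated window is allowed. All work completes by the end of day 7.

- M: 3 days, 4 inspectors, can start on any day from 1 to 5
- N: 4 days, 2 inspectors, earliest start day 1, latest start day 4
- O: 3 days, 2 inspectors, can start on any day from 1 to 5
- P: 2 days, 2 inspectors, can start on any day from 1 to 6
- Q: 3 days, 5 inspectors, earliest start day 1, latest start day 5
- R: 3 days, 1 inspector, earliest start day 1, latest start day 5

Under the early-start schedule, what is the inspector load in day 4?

2

At early start, day 4 has: N.
Demand: 2 = 2.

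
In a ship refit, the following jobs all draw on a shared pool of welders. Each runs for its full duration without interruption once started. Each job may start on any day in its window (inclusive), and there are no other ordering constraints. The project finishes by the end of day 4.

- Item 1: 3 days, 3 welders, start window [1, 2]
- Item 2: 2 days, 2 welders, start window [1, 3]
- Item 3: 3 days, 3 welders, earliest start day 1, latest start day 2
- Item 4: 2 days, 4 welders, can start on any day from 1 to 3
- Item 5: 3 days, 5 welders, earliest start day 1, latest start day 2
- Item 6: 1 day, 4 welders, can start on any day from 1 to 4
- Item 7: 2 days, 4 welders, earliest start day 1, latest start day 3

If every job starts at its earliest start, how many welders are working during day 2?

21

At early start, day 2 has: Item 1, Item 2, Item 3, Item 4, Item 5, Item 7.
Demand: 3 + 2 + 3 + 4 + 5 + 4 = 21.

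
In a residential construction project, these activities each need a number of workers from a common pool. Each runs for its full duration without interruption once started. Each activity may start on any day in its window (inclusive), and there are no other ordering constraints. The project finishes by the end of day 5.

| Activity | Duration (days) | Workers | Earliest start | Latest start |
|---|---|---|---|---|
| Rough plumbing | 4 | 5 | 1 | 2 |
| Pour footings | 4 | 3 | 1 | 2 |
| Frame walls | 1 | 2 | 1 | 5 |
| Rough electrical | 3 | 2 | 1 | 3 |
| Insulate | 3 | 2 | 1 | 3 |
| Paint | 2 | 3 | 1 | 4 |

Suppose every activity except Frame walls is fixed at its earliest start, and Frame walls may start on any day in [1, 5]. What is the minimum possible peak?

Frame walls@1: d1:17  d2:15  d3:12  d4:8  d5:0 → peak 17
Frame walls@2: d1:15  d2:17  d3:12  d4:8  d5:0 → peak 17
Frame walls@3: d1:15  d2:15  d3:14  d4:8  d5:0 → peak 15
Frame walls@4: d1:15  d2:15  d3:12  d4:10  d5:0 → peak 15
Frame walls@5: d1:15  d2:15  d3:12  d4:8  d5:2 → peak 15
Best is Frame walls@3, peak 15.

15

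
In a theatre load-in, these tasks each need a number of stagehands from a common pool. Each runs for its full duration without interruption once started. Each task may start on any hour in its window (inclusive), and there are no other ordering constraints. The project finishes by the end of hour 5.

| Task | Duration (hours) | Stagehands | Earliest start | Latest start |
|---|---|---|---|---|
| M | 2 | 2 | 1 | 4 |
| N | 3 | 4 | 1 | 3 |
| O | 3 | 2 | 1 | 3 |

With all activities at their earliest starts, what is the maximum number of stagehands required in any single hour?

Early-start schedule: M@1, N@1, O@1.
Load per hour: hour 1: 8, hour 2: 8, hour 3: 6, hour 4: 0, hour 5: 0.
Peak is 8.

8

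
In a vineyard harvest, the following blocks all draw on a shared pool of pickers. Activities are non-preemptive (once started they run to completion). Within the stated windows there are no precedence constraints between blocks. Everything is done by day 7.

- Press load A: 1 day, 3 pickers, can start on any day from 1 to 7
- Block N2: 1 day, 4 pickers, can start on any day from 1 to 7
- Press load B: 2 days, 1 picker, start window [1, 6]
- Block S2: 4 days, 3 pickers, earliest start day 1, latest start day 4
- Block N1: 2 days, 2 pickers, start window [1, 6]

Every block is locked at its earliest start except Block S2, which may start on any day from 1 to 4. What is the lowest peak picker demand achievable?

10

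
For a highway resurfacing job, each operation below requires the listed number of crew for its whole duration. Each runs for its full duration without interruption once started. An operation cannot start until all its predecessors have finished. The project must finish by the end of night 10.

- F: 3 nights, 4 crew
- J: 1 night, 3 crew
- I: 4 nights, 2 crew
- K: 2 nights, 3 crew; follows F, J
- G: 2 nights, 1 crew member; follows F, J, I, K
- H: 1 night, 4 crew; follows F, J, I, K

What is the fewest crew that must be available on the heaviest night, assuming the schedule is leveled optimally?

Early-start (F@1, J@1, I@1, K@4, G@6, H@6) gives peak 9: n1:9  n2:6  n3:6  n4:5  n5:3  n6:5  n7:1  n8:0  n9:0  n10:0.
Shift J→4, I→4, K→5, G→8, H→8.
Schedule F@1, J@4, I@4, K@5, G@8, H@8: n1:4  n2:4  n3:4  n4:5  n5:5  n6:5  n7:2  n8:5  n9:1  n10:0 — peak 5.

5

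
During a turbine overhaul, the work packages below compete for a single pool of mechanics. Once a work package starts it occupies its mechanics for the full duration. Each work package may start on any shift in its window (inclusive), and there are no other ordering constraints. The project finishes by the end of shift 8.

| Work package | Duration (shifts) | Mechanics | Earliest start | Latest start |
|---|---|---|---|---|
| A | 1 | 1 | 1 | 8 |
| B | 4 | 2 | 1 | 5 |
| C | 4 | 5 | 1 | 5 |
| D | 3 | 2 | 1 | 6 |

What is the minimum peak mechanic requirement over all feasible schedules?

5

Early-start (A@1, B@1, C@1, D@1) gives peak 10: s1:10  s2:9  s3:9  s4:7  s5:0  s6:0  s7:0  s8:0.
Shift C→5.
Schedule A@1, B@1, C@5, D@1: s1:5  s2:4  s3:4  s4:2  s5:5  s6:5  s7:5  s8:5 — peak 5.
Total mechanic-shifts = 35 over 8 shifts ⇒ peak ≥ ⌈35/8⌉ = 5, so 5 is optimal.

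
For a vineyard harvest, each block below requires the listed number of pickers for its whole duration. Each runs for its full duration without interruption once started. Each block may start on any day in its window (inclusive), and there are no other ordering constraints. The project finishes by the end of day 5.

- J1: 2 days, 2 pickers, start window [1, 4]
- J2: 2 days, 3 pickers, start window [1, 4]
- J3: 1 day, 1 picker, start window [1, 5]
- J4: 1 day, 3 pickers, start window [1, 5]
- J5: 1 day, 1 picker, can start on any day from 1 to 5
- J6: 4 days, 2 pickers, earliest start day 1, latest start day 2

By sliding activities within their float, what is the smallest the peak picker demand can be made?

Early-start (J1@1, J2@1, J3@1, J4@1, J5@1, J6@1) gives peak 12: d1:12  d2:7  d3:2  d4:2  d5:0.
Shift J2→3, J4→5, J6→2.
Schedule J1@1, J2@3, J3@1, J4@5, J5@1, J6@2: d1:4  d2:4  d3:5  d4:5  d5:5 — peak 5.
Total picker-days = 23 over 5 days ⇒ peak ≥ ⌈23/5⌉ = 5, so 5 is optimal.

5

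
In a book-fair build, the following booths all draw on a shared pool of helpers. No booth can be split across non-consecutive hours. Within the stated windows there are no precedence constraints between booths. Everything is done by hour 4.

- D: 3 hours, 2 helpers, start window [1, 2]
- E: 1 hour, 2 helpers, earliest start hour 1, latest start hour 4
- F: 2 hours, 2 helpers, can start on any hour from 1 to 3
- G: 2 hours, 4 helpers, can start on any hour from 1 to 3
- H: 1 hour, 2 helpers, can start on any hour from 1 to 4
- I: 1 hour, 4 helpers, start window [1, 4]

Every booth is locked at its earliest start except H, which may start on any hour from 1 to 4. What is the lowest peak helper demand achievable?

14

H@1: h1:16  h2:8  h3:2  h4:0 → peak 16
H@2: h1:14  h2:10  h3:2  h4:0 → peak 14
H@3: h1:14  h2:8  h3:4  h4:0 → peak 14
H@4: h1:14  h2:8  h3:2  h4:2 → peak 14
Best is H@2, peak 14.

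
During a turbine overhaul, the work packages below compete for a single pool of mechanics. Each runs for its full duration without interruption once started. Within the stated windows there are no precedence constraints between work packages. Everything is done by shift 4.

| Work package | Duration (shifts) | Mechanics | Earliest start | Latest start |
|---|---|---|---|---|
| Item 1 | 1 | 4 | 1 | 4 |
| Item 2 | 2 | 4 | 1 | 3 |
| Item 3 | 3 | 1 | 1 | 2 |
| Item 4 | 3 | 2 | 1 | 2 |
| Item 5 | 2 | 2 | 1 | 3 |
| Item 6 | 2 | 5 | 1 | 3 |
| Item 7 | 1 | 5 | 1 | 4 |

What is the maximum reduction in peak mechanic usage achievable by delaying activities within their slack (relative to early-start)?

12

Early-start peak: s1:23  s2:14  s3:3  s4:0 ⇒ 23.
Leveled (Item 1@1, Item 2@1, Item 3@1, Item 4@1, Item 5@2, Item 6@3, Item 7@4): s1:11  s2:9  s3:10  s4:10 ⇒ 11.
Reduction 23 − 11 = 12.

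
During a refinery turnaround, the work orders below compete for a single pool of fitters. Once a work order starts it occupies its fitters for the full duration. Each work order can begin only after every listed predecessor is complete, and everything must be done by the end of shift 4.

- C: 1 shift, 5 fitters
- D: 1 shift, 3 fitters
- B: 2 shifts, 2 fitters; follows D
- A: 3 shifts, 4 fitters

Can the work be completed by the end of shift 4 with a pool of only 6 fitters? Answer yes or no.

no

The minimum achievable peak is 7; 6 < 7, so no feasible schedule stays within the cap.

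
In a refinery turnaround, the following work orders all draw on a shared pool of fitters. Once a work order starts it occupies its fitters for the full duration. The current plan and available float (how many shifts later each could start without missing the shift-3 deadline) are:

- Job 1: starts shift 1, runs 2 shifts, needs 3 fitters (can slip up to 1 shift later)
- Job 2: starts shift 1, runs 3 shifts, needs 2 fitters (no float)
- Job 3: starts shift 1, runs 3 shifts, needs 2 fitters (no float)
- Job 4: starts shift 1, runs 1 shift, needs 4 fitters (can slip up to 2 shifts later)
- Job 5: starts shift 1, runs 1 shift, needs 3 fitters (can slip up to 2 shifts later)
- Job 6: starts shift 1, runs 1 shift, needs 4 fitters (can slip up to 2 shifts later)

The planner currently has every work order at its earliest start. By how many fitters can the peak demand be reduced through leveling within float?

7

Early-start peak: s1:18  s2:7  s3:4 ⇒ 18.
Leveled (Job 1@1, Job 2@1, Job 3@1, Job 4@1, Job 5@2, Job 6@3): s1:11  s2:10  s3:8 ⇒ 11.
Reduction 18 − 11 = 7.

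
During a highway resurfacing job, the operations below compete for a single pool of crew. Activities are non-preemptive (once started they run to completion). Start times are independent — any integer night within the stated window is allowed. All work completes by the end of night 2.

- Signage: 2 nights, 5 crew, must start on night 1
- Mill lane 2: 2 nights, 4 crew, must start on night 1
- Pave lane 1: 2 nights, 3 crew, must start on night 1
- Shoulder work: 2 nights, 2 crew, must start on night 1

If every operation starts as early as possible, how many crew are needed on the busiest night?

14

Early-start schedule: Signage@1, Mill lane 2@1, Pave lane 1@1, Shoulder work@1.
Load per night: night 1: 14, night 2: 14.
Peak is 14.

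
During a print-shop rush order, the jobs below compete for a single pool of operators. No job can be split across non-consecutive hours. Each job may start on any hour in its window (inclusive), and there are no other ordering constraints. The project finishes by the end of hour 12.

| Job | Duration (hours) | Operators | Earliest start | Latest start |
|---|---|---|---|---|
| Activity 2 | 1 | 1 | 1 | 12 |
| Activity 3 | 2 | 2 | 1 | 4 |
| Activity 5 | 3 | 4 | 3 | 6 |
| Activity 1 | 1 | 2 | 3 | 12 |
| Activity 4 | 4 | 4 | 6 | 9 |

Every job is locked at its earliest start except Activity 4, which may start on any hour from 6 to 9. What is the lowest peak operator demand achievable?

Activity 4@6: h1:3  h2:2  h3:6  h4:4  h5:4  h6:4  h7:4  h8:4  h9:4  h10:0  h11:0  h12:0 → peak 6
Activity 4@7: h1:3  h2:2  h3:6  h4:4  h5:4  h6:0  h7:4  h8:4  h9:4  h10:4  h11:0  h12:0 → peak 6
Activity 4@8: h1:3  h2:2  h3:6  h4:4  h5:4  h6:0  h7:0  h8:4  h9:4  h10:4  h11:4  h12:0 → peak 6
Activity 4@9: h1:3  h2:2  h3:6  h4:4  h5:4  h6:0  h7:0  h8:0  h9:4  h10:4  h11:4  h12:4 → peak 6
Best is Activity 4@6, peak 6.

6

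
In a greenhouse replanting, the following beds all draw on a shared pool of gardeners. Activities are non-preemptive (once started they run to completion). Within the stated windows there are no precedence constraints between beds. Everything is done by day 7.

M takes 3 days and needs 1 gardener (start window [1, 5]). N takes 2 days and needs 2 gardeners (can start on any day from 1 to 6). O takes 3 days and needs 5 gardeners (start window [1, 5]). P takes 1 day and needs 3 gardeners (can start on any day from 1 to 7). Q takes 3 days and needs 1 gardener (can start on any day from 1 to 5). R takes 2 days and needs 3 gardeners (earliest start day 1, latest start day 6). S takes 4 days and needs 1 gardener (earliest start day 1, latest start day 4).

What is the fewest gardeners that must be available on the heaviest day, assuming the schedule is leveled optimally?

Early-start (M@1, N@1, O@1, P@1, Q@1, R@1, S@1) gives peak 16: d1:16  d2:13  d3:8  d4:1  d5:0  d6:0  d7:0.
Shift O→5, Q→2, R→3, S→2.
Schedule M@1, N@1, O@5, P@1, Q@2, R@3, S@2: d1:6  d2:5  d3:6  d4:5  d5:6  d6:5  d7:5 — peak 6.
Total gardener-days = 38 over 7 days ⇒ peak ≥ ⌈38/7⌉ = 6, so 6 is optimal.

6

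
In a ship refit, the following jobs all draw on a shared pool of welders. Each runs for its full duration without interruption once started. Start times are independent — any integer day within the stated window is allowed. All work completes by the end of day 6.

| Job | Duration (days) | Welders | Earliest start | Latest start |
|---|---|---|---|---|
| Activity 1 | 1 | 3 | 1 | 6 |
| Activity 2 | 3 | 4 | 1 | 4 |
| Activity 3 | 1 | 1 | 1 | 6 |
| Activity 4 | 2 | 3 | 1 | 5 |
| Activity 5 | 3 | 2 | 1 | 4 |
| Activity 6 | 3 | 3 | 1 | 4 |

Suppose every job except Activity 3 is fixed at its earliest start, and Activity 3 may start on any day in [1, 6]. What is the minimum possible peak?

15

Activity 3@1: d1:16  d2:12  d3:9  d4:0  d5:0  d6:0 → peak 16
Activity 3@2: d1:15  d2:13  d3:9  d4:0  d5:0  d6:0 → peak 15
Activity 3@3: d1:15  d2:12  d3:10  d4:0  d5:0  d6:0 → peak 15
Activity 3@4: d1:15  d2:12  d3:9  d4:1  d5:0  d6:0 → peak 15
Activity 3@5: d1:15  d2:12  d3:9  d4:0  d5:1  d6:0 → peak 15
Activity 3@6: d1:15  d2:12  d3:9  d4:0  d5:0  d6:1 → peak 15
Best is Activity 3@2, peak 15.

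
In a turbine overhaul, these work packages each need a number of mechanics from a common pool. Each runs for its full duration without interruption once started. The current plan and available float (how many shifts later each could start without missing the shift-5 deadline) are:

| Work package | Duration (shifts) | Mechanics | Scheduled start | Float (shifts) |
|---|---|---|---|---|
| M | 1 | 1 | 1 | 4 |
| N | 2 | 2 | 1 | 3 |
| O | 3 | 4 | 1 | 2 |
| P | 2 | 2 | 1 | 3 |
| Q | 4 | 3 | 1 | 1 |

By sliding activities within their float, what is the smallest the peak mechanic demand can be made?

7

Early-start (M@1, N@1, O@1, P@1, Q@1) gives peak 12: s1:12  s2:11  s3:7  s4:3  s5:0.
Shift O→3, Q→2.
Schedule M@1, N@1, O@3, P@1, Q@2: s1:5  s2:7  s3:7  s4:7  s5:7 — peak 7.
Total mechanic-shifts = 33 over 5 shifts ⇒ peak ≥ ⌈33/5⌉ = 7, so 7 is optimal.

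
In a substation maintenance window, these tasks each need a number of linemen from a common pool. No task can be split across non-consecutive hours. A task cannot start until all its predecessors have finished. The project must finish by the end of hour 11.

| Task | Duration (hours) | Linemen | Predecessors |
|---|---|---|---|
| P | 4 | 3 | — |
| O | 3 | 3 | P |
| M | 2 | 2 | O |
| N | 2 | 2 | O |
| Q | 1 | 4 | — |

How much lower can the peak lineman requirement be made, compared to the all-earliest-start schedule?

3

Early-start peak: h1:7  h2:3  h3:3  h4:3  h5:3  h6:3  h7:3  h8:4  h9:4  h10:0  h11:0 ⇒ 7.
Leveled (P@1, O@5, M@8, N@8, Q@10): h1:3  h2:3  h3:3  h4:3  h5:3  h6:3  h7:3  h8:4  h9:4  h10:4  h11:0 ⇒ 4.
Reduction 7 − 4 = 3.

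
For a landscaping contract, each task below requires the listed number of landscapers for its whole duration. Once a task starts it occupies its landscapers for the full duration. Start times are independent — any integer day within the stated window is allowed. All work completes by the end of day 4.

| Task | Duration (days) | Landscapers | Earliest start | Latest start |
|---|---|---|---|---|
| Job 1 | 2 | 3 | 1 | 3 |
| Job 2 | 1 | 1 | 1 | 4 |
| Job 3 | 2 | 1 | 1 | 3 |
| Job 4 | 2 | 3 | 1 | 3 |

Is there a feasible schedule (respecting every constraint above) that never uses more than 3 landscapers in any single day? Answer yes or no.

no

Total landscaper-days = 15; over 4 days the average is 15/4 > 3, so some day must exceed 3.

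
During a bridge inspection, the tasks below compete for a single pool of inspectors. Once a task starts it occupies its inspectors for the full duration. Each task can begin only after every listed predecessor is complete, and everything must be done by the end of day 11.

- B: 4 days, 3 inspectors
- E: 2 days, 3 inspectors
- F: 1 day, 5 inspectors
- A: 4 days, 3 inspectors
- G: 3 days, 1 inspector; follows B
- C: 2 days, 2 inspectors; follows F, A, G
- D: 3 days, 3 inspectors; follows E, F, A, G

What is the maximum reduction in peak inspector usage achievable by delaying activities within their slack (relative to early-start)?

8

Early-start peak: d1:14  d2:9  d3:6  d4:6  d5:1  d6:1  d7:1  d8:5  d9:5  d10:3  d11:0 ⇒ 14.
Leveled (B@1, E@1, F@7, A@3, G@5, C@8, D@8): d1:6  d2:6  d3:6  d4:6  d5:4  d6:4  d7:6  d8:5  d9:5  d10:3  d11:0 ⇒ 6.
Reduction 14 − 6 = 8.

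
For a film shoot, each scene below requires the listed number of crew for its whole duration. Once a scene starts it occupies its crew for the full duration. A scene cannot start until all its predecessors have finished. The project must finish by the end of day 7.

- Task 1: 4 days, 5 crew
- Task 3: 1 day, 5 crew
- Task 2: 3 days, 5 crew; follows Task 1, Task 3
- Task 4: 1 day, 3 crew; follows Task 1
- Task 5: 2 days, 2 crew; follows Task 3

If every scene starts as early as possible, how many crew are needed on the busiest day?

10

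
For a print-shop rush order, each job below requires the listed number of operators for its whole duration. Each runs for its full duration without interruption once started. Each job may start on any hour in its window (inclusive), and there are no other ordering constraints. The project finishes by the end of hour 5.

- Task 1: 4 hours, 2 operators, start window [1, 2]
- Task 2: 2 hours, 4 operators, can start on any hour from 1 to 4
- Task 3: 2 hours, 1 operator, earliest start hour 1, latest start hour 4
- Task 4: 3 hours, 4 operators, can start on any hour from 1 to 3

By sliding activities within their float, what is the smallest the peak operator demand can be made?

7

Early-start (Task 1@1, Task 2@1, Task 3@1, Task 4@1) gives peak 11: h1:11  h2:11  h3:6  h4:2  h5:0.
Shift Task 4→3.
Schedule Task 1@1, Task 2@1, Task 3@1, Task 4@3: h1:7  h2:7  h3:6  h4:6  h5:4 — peak 7.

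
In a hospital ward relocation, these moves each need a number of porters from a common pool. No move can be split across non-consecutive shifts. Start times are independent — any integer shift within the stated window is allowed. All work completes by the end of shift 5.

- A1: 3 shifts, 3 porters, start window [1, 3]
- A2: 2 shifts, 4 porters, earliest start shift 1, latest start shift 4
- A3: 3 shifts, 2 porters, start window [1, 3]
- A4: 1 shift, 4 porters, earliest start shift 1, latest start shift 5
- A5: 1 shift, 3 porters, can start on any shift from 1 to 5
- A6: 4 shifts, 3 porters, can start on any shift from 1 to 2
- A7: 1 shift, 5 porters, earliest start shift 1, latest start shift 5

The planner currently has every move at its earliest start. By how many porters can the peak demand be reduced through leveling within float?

Early-start peak: s1:24  s2:12  s3:8  s4:3  s5:0 ⇒ 24.
Leveled (A1@1, A2@1, A3@3, A4@4, A5@1, A6@2, A7@5): s1:10  s2:10  s3:8  s4:9  s5:10 ⇒ 10.
Reduction 24 − 10 = 14.

14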